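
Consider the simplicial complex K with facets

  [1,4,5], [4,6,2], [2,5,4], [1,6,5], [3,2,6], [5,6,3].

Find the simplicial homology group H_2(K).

H_2 = 0.

We work with the vertex ordering 1 < 2 < 3 < 4 < 5 < 6. The simplices of K, each written with vertices in increasing order, are:

  0-simplices (6): [1], [2], [3], [4], [5], [6]
  1-simplices (12): [1,4], [1,5], [1,6], [2,3], [2,4], [2,5], [2,6], [3,5], [3,6], [4,5], [4,6], [5,6]
  2-simplices (6): [1,4,5], [1,5,6], [2,3,6], [2,4,5], [2,4,6], [3,5,6]

Hence C_0 ≅ Z^6, C_1 ≅ Z^12, C_2 ≅ Z^6.

∂_1: C_1 → C_0 is given by ∂[p,q] = [q] − [p].
The resulting 6×12 matrix has rank 5, and its Smith normal form has invariant factors (1,1,1,1,1).

Boundary ∂_2: C_2 → C_1 acts by ∂[p,q,r] = [q,r] − [p,r] + [p,q]. For instance
  ∂[2,4,6] = [4,6] − [2,6] + [2,4],
  ∂[1,4,5] = [4,5] − [1,5] + [1,4].
As a 12×6 matrix over Z this has rank 6, with invariant factors (1,1,1,1,1,1).

Computing H_k = (kernel of ∂_k) / (image of ∂_{k+1}):

  H_2: rank ker ∂_2 − rank ∂_3 = (6 − 6) − 0 = 0, and there is no ∂_3, so H_2 ≅ 0.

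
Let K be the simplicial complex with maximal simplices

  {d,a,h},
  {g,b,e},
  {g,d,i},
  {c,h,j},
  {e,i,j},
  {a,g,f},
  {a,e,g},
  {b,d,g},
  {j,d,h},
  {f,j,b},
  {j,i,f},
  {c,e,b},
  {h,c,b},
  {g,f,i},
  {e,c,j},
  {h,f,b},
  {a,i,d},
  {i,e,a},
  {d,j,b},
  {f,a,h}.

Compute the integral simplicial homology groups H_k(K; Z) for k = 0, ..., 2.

Fix the vertex order a < b < c < d < e < f < g < h < i < j and write every simplex with vertices in increasing order. Then dim K = 2 and the simplices of K are:

  0-simplices (10): a, b, c, d, e, f, g, h, i, j
  1-simplices (30): ad, ae, af, ag, ah, ai, bc, bd, be, bf, bg, bh, bj, ce, ch, cj, dg, dh, di, dj, eg, ei, ej, fg, fh, fi, fj, gi, hj, ij
  2-simplices (20): adh, adi, aeg, aei, afg, afh, bce, bch, bdg, bdj, beg, bfh, bfj, cej, chj, dgi, dhj, eij, fgi, fij

Hence C_0 ≅ Z^10, C_1 ≅ Z^30, C_2 ≅ Z^20.

Boundary ∂_1: C_1 → C_0 is given by ∂[p,q] = [q] − [p]. For instance
  ∂eg = g − e.
The resulting 10×30 matrix has rank 9, and its Smith normal form has invariant factors (1,1,1,1,1,1,1,1,1).

∂_2: C_2 → C_1 acts by ∂[p,q,r] = [q,r] − [p,r] + [p,q]. For instance
  ∂fgi = gi − fi + fg,
  ∂beg = eg − bg + be.
As a 30×20 matrix over Z this has rank 20, with invariant factors (1,1,1,1,1,1,1,1,1,1,1,1,1,1,1,1,1,1,1,2).

From H_k ≅ ker(∂_k) / im(∂_{k+1}) we obtain:

  H_0: rank C_0 − rank ∂_1 = 10 − 9 = 1, and the invariant factors of ∂_1 are all 1, so H_0 ≅ Z.
  H_1: rank ker ∂_1 − rank ∂_2 = (30 − 9) − 20 = 1, and ∂_2 has invariant factor 2 > 1, so H_1 ≅ Z ⊕ Z/2.
  H_2: rank ker ∂_2 − rank ∂_3 = (20 − 20) − 0 = 0, and there is no ∂_3, so H_2 ≅ 0.

H_0 = Z,  H_1 = Z ⊕ Z/2,  H_2 = 0.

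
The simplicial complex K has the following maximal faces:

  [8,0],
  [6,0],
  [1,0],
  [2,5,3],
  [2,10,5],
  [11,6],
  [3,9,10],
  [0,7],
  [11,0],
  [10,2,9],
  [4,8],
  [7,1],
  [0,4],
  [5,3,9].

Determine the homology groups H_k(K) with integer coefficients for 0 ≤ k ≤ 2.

H_0 ≅ Z^2,  H_1 ≅ Z^4,  H_2 = 0.

Order the vertices as 0 < 1 < 2 < 3 < 4 < 5 < 6 < 7 < 8 < 9 < 10 < 11. Listing each simplex with vertices in this order, K has dimension 2 with simplices:

  0-simplices (12): [0], [1], [2], [3], [4], [5], [6], [7], [8], [9], [10], [11]
  1-simplices (19): [0,1], [0,4], [0,6], [0,7], [0,8], [0,11], [1,7], [2,3], [2,5], [2,9], [2,10], [3,5], [3,9], [3,10], [4,8], [5,9], [5,10], [6,11], [9,10]
  2-simplices (5): [2,3,5], [2,5,10], [2,9,10], [3,5,9], [3,9,10]

Hence C_0 ≅ Z^12, C_1 ≅ Z^19, C_2 ≅ Z^5.

Boundary ∂_1: C_1 → C_0 maps an edge to its endpoints' difference, ∂[p,q] = q − p. For instance
  ∂[0,7] = [7] − [0].
As a 12×19 matrix over Z this has rank 10, with invariant factors (1,1,1,1,1,1,1,1,1,1).

The boundary map ∂_2: C_2 → C_1 maps a triangle to the signed sum of its edges. For instance
  ∂[2,3,5] = [3,5] − [2,5] + [2,3],
  ∂[3,9,10] = [9,10] − [3,10] + [3,9].
This gives a 19×5 integer matrix of rank 5; reducing to Smith normal form yields diagonal entries (1,1,1,1,1).

From H_k ≅ ker(∂_k) / im(∂_{k+1}) we obtain:

  H_0: rank C_0 − rank ∂_1 = 12 − 10 = 2, and the invariant factors of ∂_1 are all 1, so H_0 = Z^2.
  H_1: rank ker ∂_1 − rank ∂_2 = (19 − 10) − 5 = 4, and the invariant factors of ∂_2 are all 1, so H_1 = Z^4.
  H_2: rank ker ∂_2 − rank ∂_3 = (5 − 5) − 0 = 0, and there is no ∂_3, so H_2 = 0.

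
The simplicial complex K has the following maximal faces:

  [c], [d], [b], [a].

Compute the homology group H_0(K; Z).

H_0 ≅ Z^4.

K has 4 vertices.
rank ∂_0 = 0, rank ∂_1 = 0 ⇒ b_0 = 4 − 0 − 0 = 4. So H_0 = Z^4.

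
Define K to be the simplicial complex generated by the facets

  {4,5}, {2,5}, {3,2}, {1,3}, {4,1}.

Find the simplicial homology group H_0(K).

H_0 = Z.

We work with the vertex ordering 1 < 2 < 3 < 4 < 5. The simplices of K, each written with vertices in increasing order, are:

  0-simplices (5): [1], [2], [3], [4], [5]
  1-simplices (5): [1,3], [1,4], [2,3], [2,5], [4,5]

Hence C_0 ≅ Z^5, C_1 ≅ Z^5.

The boundary map ∂_1: C_1 → C_0 sends each edge [p,q] (with p < q) to q − p. For instance
  ∂[2,3] = [3] − [2].
This gives a 5×5 integer matrix of rank 4; reducing to Smith normal form yields diagonal entries (1,1,1,1).

Computing H_k = (kernel of ∂_k) / (image of ∂_{k+1}):

  H_0: rank C_0 − rank ∂_1 = 5 − 4 = 1, and the invariant factors of ∂_1 are all 1, so H_0 = Z.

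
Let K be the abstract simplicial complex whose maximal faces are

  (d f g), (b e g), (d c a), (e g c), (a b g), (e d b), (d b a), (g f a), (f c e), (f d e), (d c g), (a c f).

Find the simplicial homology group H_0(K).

H_0 ≅ Z.

Take the total order a < b < c < d < e < f < g on the vertex set. Then K (dimension 2) consists of the simplices:

  0-simplices (7): a, b, c, d, e, f, g
  1-simplices (18): ab, ac, ad, af, ag, bd, be, bg, cd, ce, cf, cg, de, df, dg, ef, eg, fg
  2-simplices (12): abd, abg, acd, acf, afg, bde, beg, cdg, cef, ceg, def, dfg

giving chain groups C_0 ≅ Z^7, C_1 ≅ Z^18, C_2 ≅ Z^12.

∂_1: C_1 → C_0 is given by ∂[p,q] = [q] − [p]. For instance
  ∂be = e − b.
The 7×18 boundary matrix has rank 6 and Smith normal form diag(1,1,1,1,1,1).

Boundary ∂_2: C_2 → C_1 maps a triangle to the signed sum of its edges. For instance
  ∂beg = eg − bg + be,
  ∂cef = ef − cf + ce.
The 18×12 boundary matrix has rank 12 and Smith normal form diag(1,1,1,1,1,1,1,1,1,1,1,2).

From H_k ≅ ker(∂_k) / im(∂_{k+1}) we obtain:

  H_0: rank C_0 − rank ∂_1 = 7 − 6 = 1, and the invariant factors of ∂_1 are all 1, so H_0 ≅ Z.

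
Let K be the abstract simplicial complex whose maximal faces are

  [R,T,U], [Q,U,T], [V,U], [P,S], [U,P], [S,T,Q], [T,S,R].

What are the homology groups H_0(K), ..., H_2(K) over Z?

H_0 ≅ Z,  H_1 ≅ Z,  H_2 = 0.

Fix the vertex order P < Q < R < S < T < U < V and write every simplex with vertices in increasing order. Then dim K = 2 and the simplices of K are:

  0-simplices (7): P, Q, R, S, T, U, V
  1-simplices (11): PS, PU, QS, QT, QU, RS, RT, RU, ST, TU, UV
  2-simplices (4): QST, QTU, RST, RTU

Hence C_0 ≅ Z^7, C_1 ≅ Z^11, C_2 ≅ Z^4.

Boundary ∂_1: C_1 → C_0 maps an edge to its endpoints' difference, ∂[p,q] = q − p. For instance
  ∂ST = T − S.
The 7×11 boundary matrix has rank 6 and Smith normal form diag(1,1,1,1,1,1).

∂_2: C_2 → C_1 sends each 2-simplex [p,q,r] to [q,r] − [p,r] + [p,q]. For instance
  ∂QST = ST − QT + QS,
  ∂RST = ST − RT + RS.
As a 11×4 matrix over Z this has rank 4, with invariant factors (1,1,1,1).

From H_k ≅ ker(∂_k) / im(∂_{k+1}) we obtain:

  H_0: rank C_0 − rank ∂_1 = 7 − 6 = 1, and the invariant factors of ∂_1 are all 1, so H_0 ≅ Z.
  H_1: rank ker ∂_1 − rank ∂_2 = (11 − 6) − 4 = 1, and the invariant factors of ∂_2 are all 1, so H_1 ≅ Z.
  H_2: rank ker ∂_2 − rank ∂_3 = (4 − 4) − 0 = 0, and there is no ∂_3, so H_2 ≅ 0.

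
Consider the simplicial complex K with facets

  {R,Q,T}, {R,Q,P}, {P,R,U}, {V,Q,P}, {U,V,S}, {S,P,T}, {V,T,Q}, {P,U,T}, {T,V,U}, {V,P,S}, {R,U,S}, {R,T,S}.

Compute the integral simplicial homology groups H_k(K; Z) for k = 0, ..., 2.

Fix the vertex order P < Q < R < S < T < U < V and write every simplex with vertices in increasing order. Then dim K = 2 and the simplices of K are:

  0-simplices (7): P, Q, R, S, T, U, V
  1-simplices (18): PQ, PR, PS, PT, PU, PV, QR, QT, QV, RS, RT, RU, ST, SU, SV, TU, TV, UV
  2-simplices (12): PQR, PQV, PRU, PST, PSV, PTU, QRT, QTV, RST, RSU, SUV, TUV

so the chain groups are C_0 ≅ Z^7, C_1 ≅ Z^18, C_2 ≅ Z^12.

∂_1: C_1 → C_0 maps an edge to its endpoints' difference, ∂[p,q] = q − p. For instance
  ∂PS = S − P.
The 7×18 boundary matrix has rank 6 and Smith normal form diag(1,1,1,1,1,1).

Boundary ∂_2: C_2 → C_1 sends each 2-simplex [p,q,r] to [q,r] − [p,r] + [p,q]. For instance
  ∂PST = ST − PT + PS,
  ∂PQV = QV − PV + PQ.
This gives a 18×12 integer matrix of rank 12; reducing to Smith normal form yields diagonal entries (1,1,1,1,1,1,1,1,1,1,1,2).

Computing H_k = (kernel of ∂_k) / (image of ∂_{k+1}):

  H_0: rank C_0 − rank ∂_1 = 7 − 6 = 1, and the invariant factors of ∂_1 are all 1, so H_0 ≅ Z.
  H_1: rank ker ∂_1 − rank ∂_2 = (18 − 6) − 12 = 0, and ∂_2 has invariant factor 2 > 1, so H_1 ≅ Z/2.
  H_2: rank ker ∂_2 − rank ∂_3 = (12 − 12) − 0 = 0, and there is no ∂_3, so H_2 ≅ 0.

As a check, the Euler characteristic is 7 − 18 + 12 = 1, which agrees with 1 − 0 + 0 = 1.

H_0 ≅ Z,  H_1 ≅ Z/2,  H_2 = 0.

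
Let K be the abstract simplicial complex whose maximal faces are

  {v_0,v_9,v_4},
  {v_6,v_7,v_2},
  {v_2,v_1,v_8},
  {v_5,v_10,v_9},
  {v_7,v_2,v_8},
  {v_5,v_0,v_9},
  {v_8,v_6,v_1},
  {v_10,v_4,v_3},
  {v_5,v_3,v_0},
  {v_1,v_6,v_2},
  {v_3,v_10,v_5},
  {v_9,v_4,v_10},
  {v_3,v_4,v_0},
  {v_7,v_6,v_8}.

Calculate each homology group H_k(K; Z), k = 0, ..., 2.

H_0 = Z^2,  H_1 = 0,  H_2 = Z^2.

K has 11 vertices, 21 edges, 14 triangles.
rank ∂_0 = 0, rank ∂_1 = 9 ⇒ b_0 = 11 − 0 − 9 = 2; all invariant factors of ∂_1 are 1 so no torsion. So H_0 = Z^2.
rank ∂_1 = 9, rank ∂_2 = 12 ⇒ b_1 = 21 − 9 − 12 = 0; all invariant factors of ∂_2 are 1 so no torsion. So H_1 = 0.
rank ∂_2 = 12, rank ∂_3 = 0 ⇒ b_2 = 14 − 12 − 0 = 2. So H_2 = Z^2.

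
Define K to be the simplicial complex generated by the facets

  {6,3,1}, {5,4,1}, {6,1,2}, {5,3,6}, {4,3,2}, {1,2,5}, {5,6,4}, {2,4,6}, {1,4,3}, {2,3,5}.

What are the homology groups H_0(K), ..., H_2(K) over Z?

Fix the vertex order 1 < 2 < 3 < 4 < 5 < 6 and write every simplex with vertices in increasing order. Then dim K = 2 and the simplices of K are:

  0-simplices (6): [1], [2], [3], [4], [5], [6]
  1-simplices (15): [1,2], [1,3], [1,4], [1,5], [1,6], [2,3], [2,4], [2,5], [2,6], [3,4], [3,5], [3,6], [4,5], [4,6], [5,6]
  2-simplices (10): [1,2,5], [1,2,6], [1,3,4], [1,3,6], [1,4,5], [2,3,4], [2,3,5], [2,4,6], [3,5,6], [4,5,6]

Hence C_0 ≅ Z^6, C_1 ≅ Z^15, C_2 ≅ Z^10.

Boundary ∂_1: C_1 → C_0 is given by ∂[p,q] = [q] − [p].
As a 6×15 matrix over Z this has rank 5, with invariant factors (1,1,1,1,1).

∂_2: C_2 → C_1 acts by ∂[p,q,r] = [q,r] − [p,r] + [p,q]. For instance
  ∂[2,3,5] = [3,5] − [2,5] + [2,3],
  ∂[4,5,6] = [5,6] − [4,6] + [4,5].
The 15×10 boundary matrix has rank 10 and Smith normal form diag(1,1,1,1,1,1,1,1,1,2).

Now H_k = ker ∂_k / im ∂_{k+1}, so:

  H_0: rank C_0 − rank ∂_1 = 6 − 5 = 1, and the invariant factors of ∂_1 are all 1, so H_0 = Z.
  H_1: rank ker ∂_1 − rank ∂_2 = (15 − 5) − 10 = 0, and ∂_2 has invariant factor 2 > 1, so H_1 = Z/2.
  H_2: rank ker ∂_2 − rank ∂_3 = (10 − 10) − 0 = 0, and there is no ∂_3, so H_2 = 0.

As a check, the Euler characteristic is 6 − 15 + 10 = 1, which agrees with 1 − 0 + 0 = 1.

H_0 ≅ Z,  H_1 ≅ Z/2,  H_2 = 0.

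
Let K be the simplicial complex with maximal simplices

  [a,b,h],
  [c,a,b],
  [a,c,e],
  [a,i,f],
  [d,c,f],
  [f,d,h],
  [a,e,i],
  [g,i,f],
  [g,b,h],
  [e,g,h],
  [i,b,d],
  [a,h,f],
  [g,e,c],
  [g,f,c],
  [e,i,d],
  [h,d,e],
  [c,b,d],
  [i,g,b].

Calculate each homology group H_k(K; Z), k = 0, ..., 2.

We work with the vertex ordering a < b < c < d < e < f < g < h < i. The simplices of K, each written with vertices in increasing order, are:

  0-simplices (9): a, b, c, d, e, f, g, h, i
  1-simplices (27): ab, ac, ae, af, ah, ai, bc, bd, bg, bh, bi, cd, ce, cf, cg, de, df, dh, di, eg, eh, ei, fg, fh, fi, gh, gi
  2-simplices (18): abc, abh, ace, aei, afh, afi, bcd, bdi, bgh, bgi, cdf, ceg, cfg, deh, dei, dfh, egh, fgi

giving chain groups C_0 ≅ Z^9, C_1 ≅ Z^27, C_2 ≅ Z^18.

The boundary map ∂_1: C_1 → C_0 sends each edge [p,q] (with p < q) to q − p. For instance
  ∂eg = g − e.
This gives a 9×27 integer matrix of rank 8; reducing to Smith normal form yields diagonal entries (1,1,1,1,1,1,1,1).

Boundary ∂_2: C_2 → C_1 acts by ∂[p,q,r] = [q,r] − [p,r] + [p,q]. For instance
  ∂afi = fi − ai + af,
  ∂dei = ei − di + de.
As a 27×18 matrix over Z this has rank 17, with invariant factors (1,1,1,1,1,1,1,1,1,1,1,1,1,1,1,1,1).

Reading off H_k = ker ∂_k / im ∂_{k+1}:

  H_0: rank C_0 − rank ∂_1 = 9 − 8 = 1, and the invariant factors of ∂_1 are all 1, so H_0 = Z.
  H_1: rank ker ∂_1 − rank ∂_2 = (27 − 8) − 17 = 2, and the invariant factors of ∂_2 are all 1, so H_1 = Z^2.
  H_2: rank ker ∂_2 − rank ∂_3 = (18 − 17) − 0 = 1, and there is no ∂_3, so H_2 = Z.

(K is a triangulation of the torus T^2.)

H_0 ≅ Z,  H_1 ≅ Z^2,  H_2 ≅ Z.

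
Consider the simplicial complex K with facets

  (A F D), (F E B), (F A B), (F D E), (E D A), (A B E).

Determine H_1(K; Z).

Fix the vertex order A < B < D < E < F and write every simplex with vertices in increasing order. Then dim K = 2 and the simplices of K are:

  0-simplices (5): A, B, D, E, F
  1-simplices (9): AB, AD, AE, AF, BE, BF, DE, DF, EF
  2-simplices (6): ABE, ABF, ADE, ADF, BEF, DEF

Hence C_0 ≅ Z^5, C_1 ≅ Z^9, C_2 ≅ Z^6.

The boundary map ∂_1: C_1 → C_0 sends each edge [p,q] (with p < q) to q − p. For instance
  ∂EF = F − E.
The resulting 5×9 matrix has rank 4, and its Smith normal form has invariant factors (1,1,1,1).

∂_2: C_2 → C_1 acts by ∂[p,q,r] = [q,r] − [p,r] + [p,q]. For instance
  ∂DEF = EF − DF + DE,
  ∂ABF = BF − AF + AB.
The 9×6 boundary matrix has rank 5 and Smith normal form diag(1,1,1,1,1).

Computing H_k = (kernel of ∂_k) / (image of ∂_{k+1}):

  H_1: rank ker ∂_1 − rank ∂_2 = (9 − 4) − 5 = 0, and the invariant factors of ∂_2 are all 1, so H_1 ≅ 0.

H_1 ≅ 0.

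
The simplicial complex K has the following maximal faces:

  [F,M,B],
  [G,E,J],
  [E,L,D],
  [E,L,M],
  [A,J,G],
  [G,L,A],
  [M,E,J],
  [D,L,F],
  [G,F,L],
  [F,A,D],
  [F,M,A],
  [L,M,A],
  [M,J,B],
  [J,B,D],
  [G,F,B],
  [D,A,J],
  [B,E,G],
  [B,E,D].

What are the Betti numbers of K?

Order the vertices as A < B < D < E < F < G < J < L < M. Listing each simplex with vertices in this order, K has dimension 2 with simplices:

  0-simplices (9): A, B, D, E, F, G, J, L, M
  1-simplices (27): AD, AF, AG, AJ, AL, AM, BD, BE, BF, BG, BJ, BM, DE, DF, DJ, DL, EG, EJ, EL, EM, FG, FL, FM, GJ, GL, JM, LM
  2-simplices (18): ADF, ADJ, AFM, AGJ, AGL, ALM, BDE, BDJ, BEG, BFG, BFM, BJM, DEL, DFL, EGJ, EJM, ELM, FGL

Hence C_0 ≅ Z^9, C_1 ≅ Z^27, C_2 ≅ Z^18.

∂_1: C_1 → C_0 is given by ∂[p,q] = [q] − [p].
The 9×27 boundary matrix has rank 8 and Smith normal form diag(1,1,1,1,1,1,1,1).

The boundary map ∂_2: C_2 → C_1 acts by ∂[p,q,r] = [q,r] − [p,r] + [p,q]. For instance
  ∂BFM = FM − BM + BF,
  ∂BFG = FG − BG + BF.
As a 27×18 matrix over Z this has rank 18, with invariant factors (1,1,1,1,1,1,1,1,1,1,1,1,1,1,1,1,1,2).

From H_k ≅ ker(∂_k) / im(∂_{k+1}) we obtain:

  H_0: rank C_0 − rank ∂_1 = 9 − 8 = 1, and the invariant factors of ∂_1 are all 1, so H_0 ≅ Z.
  H_1: rank ker ∂_1 − rank ∂_2 = (27 − 8) − 18 = 1, and ∂_2 has invariant factor 2 > 1, so H_1 ≅ Z ⊕ Z/2Z.
  H_2: rank ker ∂_2 − rank ∂_3 = (18 − 18) − 0 = 0, and there is no ∂_3, so H_2 ≅ 0.

As a check, the Euler characteristic is 9 − 27 + 18 = 0, which agrees with 1 − 1 + 0 = 0.
(K is a triangulation of the Klein bottle.)

Hence the Betti numbers are b_0 = 1, b_1 = 1, b_2 = 0.

b_0 = 1, b_1 = 1, b_2 = 0.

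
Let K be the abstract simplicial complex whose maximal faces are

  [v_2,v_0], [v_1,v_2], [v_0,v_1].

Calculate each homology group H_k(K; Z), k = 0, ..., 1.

H_0 = Z,  H_1 = Z.

Order the vertices as v_0 < v_1 < v_2. Listing each simplex with vertices in this order, K has dimension 1 with simplices:

  0-simplices (3): [v_0], [v_1], [v_2]
  1-simplices (3): [v_0,v_1], [v_0,v_2], [v_1,v_2]

giving chain groups C_0 ≅ Z^3, C_1 ≅ Z^3.

∂_1: C_1 → C_0 is given by ∂[p,q] = [q] − [p].
The resulting 3×3 matrix has rank 2, and its Smith normal form has invariant factors (1,1).

Computing H_k = (kernel of ∂_k) / (image of ∂_{k+1}):

  H_0: rank C_0 − rank ∂_1 = 3 − 2 = 1, and the invariant factors of ∂_1 are all 1, so H_0 ≅ Z.
  H_1: rank ker ∂_1 − rank ∂_2 = (3 − 2) − 0 = 1, and there is no ∂_2, so H_1 ≅ Z.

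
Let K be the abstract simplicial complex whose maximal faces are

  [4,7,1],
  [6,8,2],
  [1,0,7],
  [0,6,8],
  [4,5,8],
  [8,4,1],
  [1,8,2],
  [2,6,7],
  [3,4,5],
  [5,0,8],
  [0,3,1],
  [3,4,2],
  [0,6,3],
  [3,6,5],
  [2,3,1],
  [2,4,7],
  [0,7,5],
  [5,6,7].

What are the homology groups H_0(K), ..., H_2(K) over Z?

Take the total order 0 < 1 < 2 < 3 < 4 < 5 < 6 < 7 < 8 on the vertex set. Then K (dimension 2) consists of the simplices:

  0-simplices (9): [0], [1], [2], [3], [4], [5], [6], [7], [8]
  1-simplices (27): (27 of them)
  2-simplices (18): [0,1,3], [0,1,7], [0,3,6], [0,5,7], [0,5,8], [0,6,8], [1,2,3], [1,2,8], [1,4,7], [1,4,8], [2,3,4], [2,4,7], [2,6,7], [2,6,8], [3,4,5], [3,5,6], [4,5,8], [5,6,7]

so the chain groups are C_0 ≅ Z^9, C_1 ≅ Z^27, C_2 ≅ Z^18.

∂_1: C_1 → C_0 sends each edge [p,q] (with p < q) to q − p.
The resulting 9×27 matrix has rank 8, and its Smith normal form has invariant factors (1,1,1,1,1,1,1,1).

Boundary ∂_2: C_2 → C_1 maps a triangle to the signed sum of its edges. For instance
  ∂[0,1,7] = [1,7] − [0,7] + [0,1],
  ∂[0,5,8] = [5,8] − [0,8] + [0,5].
As a 27×18 matrix over Z this has rank 18, with invariant factors (1,1,1,1,1,1,1,1,1,1,1,1,1,1,1,1,1,2).

Computing H_k = (kernel of ∂_k) / (image of ∂_{k+1}):

  H_0: rank C_0 − rank ∂_1 = 9 − 8 = 1, and the invariant factors of ∂_1 are all 1, so H_0 = Z.
  H_1: rank ker ∂_1 − rank ∂_2 = (27 − 8) − 18 = 1, and ∂_2 has invariant factor 2 > 1, so H_1 = Z × Z/2.
  H_2: rank ker ∂_2 − rank ∂_3 = (18 − 18) − 0 = 0, and there is no ∂_3, so H_2 = 0.

H_0 = Z,  H_1 = Z × Z/2,  H_2 = 0.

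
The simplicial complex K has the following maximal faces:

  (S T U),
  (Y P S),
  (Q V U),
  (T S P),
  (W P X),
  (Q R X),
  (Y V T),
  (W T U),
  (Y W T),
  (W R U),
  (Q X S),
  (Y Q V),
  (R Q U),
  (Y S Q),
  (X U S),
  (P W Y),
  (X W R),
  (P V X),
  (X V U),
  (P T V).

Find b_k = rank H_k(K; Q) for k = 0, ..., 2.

We work with the vertex ordering P < Q < R < S < T < U < V < W < X < Y. The simplices of K, each written with vertices in increasing order, are:

  0-simplices (10): P, Q, R, S, T, U, V, W, X, Y
  1-simplices (30): PS, PT, PV, PW, PX, PY, QR, QS, QU, QV, QX, QY, RU, RW, RX, ST, SU, SX, SY, TU, TV, TW, TY, UV, UW, UX, VX, VY, WX, WY
  2-simplices (20): PST, PSY, PTV, PVX, PWX, PWY, QRU, QRX, QSX, QSY, QUV, QVY, RUW, RWX, STU, SUX, TUW, TVY, TWY, UVX

Hence C_0 ≅ Z^10, C_1 ≅ Z^30, C_2 ≅ Z^20.

∂_1: C_1 → C_0 sends each edge [p,q] (with p < q) to q − p. For instance
  ∂UX = X − U.
As a 10×30 matrix over Z this has rank 9, with invariant factors (1,1,1,1,1,1,1,1,1).

The boundary map ∂_2: C_2 → C_1 maps a triangle to the signed sum of its edges. For instance
  ∂QSX = SX − QX + QS,
  ∂TUW = UW − TW + TU.
The 30×20 boundary matrix has rank 20 and Smith normal form diag(1,1,1,1,1,1,1,1,1,1,1,1,1,1,1,1,1,1,1,2).

Reading off H_k = ker ∂_k / im ∂_{k+1}:

  H_0: rank C_0 − rank ∂_1 = 10 − 9 = 1, and the invariant factors of ∂_1 are all 1, so H_0 ≅ Z.
  H_1: rank ker ∂_1 − rank ∂_2 = (30 − 9) − 20 = 1, and ∂_2 has invariant factor 2 > 1, so H_1 ≅ Z ⊕ Z/2.
  H_2: rank ker ∂_2 − rank ∂_3 = (20 − 20) − 0 = 0, and there is no ∂_3, so H_2 ≅ 0.

Hence the Betti numbers are b_0 = 1, b_1 = 1, b_2 = 0.

b_0 = 1, b_1 = 1, b_2 = 0.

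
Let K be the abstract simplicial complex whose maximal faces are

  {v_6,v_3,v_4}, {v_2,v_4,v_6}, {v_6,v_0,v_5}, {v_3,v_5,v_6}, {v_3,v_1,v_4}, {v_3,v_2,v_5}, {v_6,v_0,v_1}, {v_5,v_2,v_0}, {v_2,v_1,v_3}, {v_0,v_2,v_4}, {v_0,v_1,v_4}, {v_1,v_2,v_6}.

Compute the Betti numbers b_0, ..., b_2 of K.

Order the vertices as v_0 < v_1 < v_2 < v_3 < v_4 < v_5 < v_6. Listing each simplex with vertices in this order, K has dimension 2 with simplices:

  0-simplices (7): [v_0], [v_1], [v_2], [v_3], [v_4], [v_5], [v_6]
  1-simplices (18): (18 of them)
  2-simplices (12): (12 of them)

so the chain groups are C_0 ≅ Z^7, C_1 ≅ Z^18, C_2 ≅ Z^12.

The boundary map ∂_1: C_1 → C_0 is given by ∂[p,q] = [q] − [p].
The 7×18 boundary matrix has rank 6 and Smith normal form diag(1,1,1,1,1,1).

∂_2: C_2 → C_1 acts by ∂[p,q,r] = [q,r] − [p,r] + [p,q]. For instance
  ∂[v_1,v_2,v_3] = [v_2,v_3] − [v_1,v_3] + [v_1,v_2],
  ∂[v_1,v_2,v_6] = [v_2,v_6] − [v_1,v_6] + [v_1,v_2].
The 18×12 boundary matrix has rank 12 and Smith normal form diag(1,1,1,1,1,1,1,1,1,1,1,2).

Reading off H_k = ker ∂_k / im ∂_{k+1}:

  H_0: rank C_0 − rank ∂_1 = 7 − 6 = 1, and the invariant factors of ∂_1 are all 1, so H_0 ≅ Z.
  H_1: rank ker ∂_1 − rank ∂_2 = (18 − 6) − 12 = 0, and ∂_2 has invariant factor 2 > 1, so H_1 ≅ Z/2.
  H_2: rank ker ∂_2 − rank ∂_3 = (12 − 12) − 0 = 0, and there is no ∂_3, so H_2 ≅ 0.

As a check, the Euler characteristic is 7 − 18 + 12 = 1, which agrees with 1 − 0 + 0 = 1.

Hence the Betti numbers are b_0 = 1, b_1 = 0, b_2 = 0.

b_0 = 1, b_1 = 0, b_2 = 0.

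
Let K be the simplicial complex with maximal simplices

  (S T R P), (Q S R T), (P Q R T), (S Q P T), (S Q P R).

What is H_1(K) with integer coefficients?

K has 5 vertices, 10 edges, 10 triangles, 5 3-simplices.
rank ∂_1 = 4, rank ∂_2 = 6 ⇒ b_1 = 10 − 4 − 6 = 0; all invariant factors of ∂_2 are 1 so no torsion. So H_1 = 0.

H_1 = 0.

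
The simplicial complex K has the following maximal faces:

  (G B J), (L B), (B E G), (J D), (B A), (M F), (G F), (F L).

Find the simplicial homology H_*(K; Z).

H_0 = Z,  H_1 = Z,  H_2 = 0.

Take the total order A < B < D < E < F < G < J < L < M on the vertex set. Then K (dimension 2) consists of the simplices:

  0-simplices (9): A, B, D, E, F, G, J, L, M
  1-simplices (11): AB, BE, BG, BJ, BL, DJ, EG, FG, FL, FM, GJ
  2-simplices (2): BEG, BGJ

giving chain groups C_0 ≅ Z^9, C_1 ≅ Z^11, C_2 ≅ Z^2.

The boundary map ∂_1: C_1 → C_0 sends each edge [p,q] (with p < q) to q − p. For instance
  ∂FG = G − F.
The resulting 9×11 matrix has rank 8, and its Smith normal form has invariant factors (1,1,1,1,1,1,1,1).

∂_2: C_2 → C_1 maps a triangle to the signed sum of its edges. For instance
  ∂BEG = EG − BG + BE,
  ∂BGJ = GJ − BJ + BG.
The 11×2 boundary matrix has rank 2 and Smith normal form diag(1,1).

Now H_k = ker ∂_k / im ∂_{k+1}, so:

  H_0: rank C_0 − rank ∂_1 = 9 − 8 = 1, and the invariant factors of ∂_1 are all 1, so H_0 ≅ Z.
  H_1: rank ker ∂_1 − rank ∂_2 = (11 − 8) − 2 = 1, and the invariant factors of ∂_2 are all 1, so H_1 ≅ Z.
  H_2: rank ker ∂_2 − rank ∂_3 = (2 − 2) − 0 = 0, and there is no ∂_3, so H_2 ≅ 0.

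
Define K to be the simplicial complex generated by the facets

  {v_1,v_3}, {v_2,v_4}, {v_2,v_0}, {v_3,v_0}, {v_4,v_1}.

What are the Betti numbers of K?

We work with the vertex ordering v_0 < v_1 < v_2 < v_3 < v_4. The simplices of K, each written with vertices in increasing order, are:

  0-simplices (5): [v_0], [v_1], [v_2], [v_3], [v_4]
  1-simplices (5): [v_0,v_2], [v_0,v_3], [v_1,v_3], [v_1,v_4], [v_2,v_4]

giving chain groups C_0 ≅ Z^5, C_1 ≅ Z^5.

∂_1: C_1 → C_0 sends each edge [p,q] (with p < q) to q − p. For instance
  ∂[v_1,v_3] = [v_3] − [v_1].
As a 5×5 matrix over Z this has rank 4, with invariant factors (1,1,1,1).

From H_k ≅ ker(∂_k) / im(∂_{k+1}) we obtain:

  H_0: rank C_0 − rank ∂_1 = 5 − 4 = 1, and the invariant factors of ∂_1 are all 1, so H_0 = Z.
  H_1: rank ker ∂_1 − rank ∂_2 = (5 − 4) − 0 = 1, and there is no ∂_2, so H_1 = Z.

(K is a triangulation of the circle S^1.)

Hence the Betti numbers are b_0 = 1, b_1 = 1.

b_0 = 1, b_1 = 1.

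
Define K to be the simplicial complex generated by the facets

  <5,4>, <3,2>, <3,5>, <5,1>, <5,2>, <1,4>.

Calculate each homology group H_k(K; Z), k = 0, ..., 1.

Fix the vertex order 1 < 2 < 3 < 4 < 5 and write every simplex with vertices in increasing order. Then dim K = 1 and the simplices of K are:

  0-simplices (5): [1], [2], [3], [4], [5]
  1-simplices (6): [1,4], [1,5], [2,3], [2,5], [3,5], [4,5]

Hence C_0 ≅ Z^5, C_1 ≅ Z^6.

The boundary map ∂_1: C_1 → C_0 sends each edge [p,q] (with p < q) to q − p.
As a 5×6 matrix over Z this has rank 4, with invariant factors (1,1,1,1).

Computing H_k = (kernel of ∂_k) / (image of ∂_{k+1}):

  H_0: rank C_0 − rank ∂_1 = 5 − 4 = 1, and the invariant factors of ∂_1 are all 1, so H_0 ≅ Z.
  H_1: rank ker ∂_1 − rank ∂_2 = (6 − 4) − 0 = 2, and there is no ∂_2, so H_1 ≅ Z^2.

(K is a triangulation of a wedge of 2 circles.)

H_0 = Z,  H_1 = Z^2.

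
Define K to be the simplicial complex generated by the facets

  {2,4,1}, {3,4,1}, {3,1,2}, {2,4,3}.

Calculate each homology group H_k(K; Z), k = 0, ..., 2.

Fix the vertex order 1 < 2 < 3 < 4 and write every simplex with vertices in increasing order. Then dim K = 2 and the simplices of K are:

  0-simplices (4): [1], [2], [3], [4]
  1-simplices (6): [1,2], [1,3], [1,4], [2,3], [2,4], [3,4]
  2-simplices (4): [1,2,3], [1,2,4], [1,3,4], [2,3,4]

giving chain groups C_0 ≅ Z^4, C_1 ≅ Z^6, C_2 ≅ Z^4.

The boundary map ∂_1: C_1 → C_0 is given by ∂[p,q] = [q] − [p].
This gives a 4×6 integer matrix of rank 3; reducing to Smith normal form yields diagonal entries (1,1,1).

The boundary map ∂_2: C_2 → C_1 maps a triangle to the signed sum of its edges. For instance
  ∂[2,3,4] = [3,4] − [2,4] + [2,3],
  ∂[1,2,3] = [2,3] − [1,3] + [1,2].
As a 6×4 matrix over Z this has rank 3, with invariant factors (1,1,1).

From H_k ≅ ker(∂_k) / im(∂_{k+1}) we obtain:

  H_0: rank C_0 − rank ∂_1 = 4 − 3 = 1, and the invariant factors of ∂_1 are all 1, so H_0 = Z.
  H_1: rank ker ∂_1 − rank ∂_2 = (6 − 3) − 3 = 0, and the invariant factors of ∂_2 are all 1, so H_1 = 0.
  H_2: rank ker ∂_2 − rank ∂_3 = (4 − 3) − 0 = 1, and there is no ∂_3, so H_2 = Z.

As a check, the Euler characteristic is 4 − 6 + 4 = 2, which agrees with 1 − 0 + 1 = 2.
(K is a triangulation of the 2-sphere S^2.)

H_0 ≅ Z,  H_1 = 0,  H_2 ≅ Z.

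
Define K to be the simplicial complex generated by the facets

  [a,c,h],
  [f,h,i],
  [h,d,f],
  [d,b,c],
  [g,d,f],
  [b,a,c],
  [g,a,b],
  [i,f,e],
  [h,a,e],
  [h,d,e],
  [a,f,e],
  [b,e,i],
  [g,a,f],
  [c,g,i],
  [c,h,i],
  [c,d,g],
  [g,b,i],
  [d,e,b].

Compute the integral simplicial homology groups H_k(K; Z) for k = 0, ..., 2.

Fix the vertex order a < b < c < d < e < f < g < h < i and write every simplex with vertices in increasing order. Then dim K = 2 and the simplices of K are:

  0-simplices (9): a, b, c, d, e, f, g, h, i
  1-simplices (27): ab, ac, ae, af, ag, ah, bc, bd, be, bg, bi, cd, cg, ch, ci, de, df, dg, dh, ef, eh, ei, fg, fh, fi, gi, hi
  2-simplices (18): abc, abg, ach, aef, aeh, afg, bcd, bde, bei, bgi, cdg, cgi, chi, deh, dfg, dfh, efi, fhi

Hence C_0 ≅ Z^9, C_1 ≅ Z^27, C_2 ≅ Z^18.

Boundary ∂_1: C_1 → C_0 maps an edge to its endpoints' difference, ∂[p,q] = q − p. For instance
  ∂ab = b − a.
The resulting 9×27 matrix has rank 8, and its Smith normal form has invariant factors (1,1,1,1,1,1,1,1).

Boundary ∂_2: C_2 → C_1 sends each 2-simplex [p,q,r] to [q,r] − [p,r] + [p,q]. For instance
  ∂fhi = hi − fi + fh,
  ∂dfh = fh − dh + df.
As a 27×18 matrix over Z this has rank 18, with invariant factors (1,1,1,1,1,1,1,1,1,1,1,1,1,1,1,1,1,2).

Reading off H_k = ker ∂_k / im ∂_{k+1}:

  H_0: rank C_0 − rank ∂_1 = 9 − 8 = 1, and the invariant factors of ∂_1 are all 1, so H_0 ≅ Z.
  H_1: rank ker ∂_1 − rank ∂_2 = (27 − 8) − 18 = 1, and ∂_2 has invariant factor 2 > 1, so H_1 ≅ Z ⊕ Z/2.
  H_2: rank ker ∂_2 − rank ∂_3 = (18 − 18) − 0 = 0, and there is no ∂_3, so H_2 ≅ 0.

H_0 = Z,  H_1 = Z ⊕ Z/2,  H_2 = 0.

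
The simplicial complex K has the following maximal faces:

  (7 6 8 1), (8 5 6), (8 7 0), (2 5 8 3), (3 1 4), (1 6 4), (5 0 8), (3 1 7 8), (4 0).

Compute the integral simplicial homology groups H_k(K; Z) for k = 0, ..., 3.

H_0 ≅ Z,  H_1 ≅ Z,  H_2 = 0,  H_3 = 0.

We work with the vertex ordering 0 < 1 < 2 < 3 < 4 < 5 < 6 < 7 < 8. The simplices of K, each written with vertices in increasing order, are:

  0-simplices (9): [0], [1], [2], [3], [4], [5], [6], [7], [8]
  1-simplices (22): [0,4], [0,5], [0,7], [0,8], [1,3], [1,4], [1,6], [1,7], [1,8], [2,3], [2,5], [2,8], [3,4], [3,5], [3,7], [3,8], [4,6], [5,6], [5,8], [6,7], [6,8], [7,8]
  2-simplices (16): [0,5,8], [0,7,8], [1,3,4], [1,3,7], [1,3,8], [1,4,6], [1,6,7], [1,6,8], [1,7,8], [2,3,5], [2,3,8], [2,5,8], [3,5,8], [3,7,8], [5,6,8], [6,7,8]
  3-simplices (3): [1,3,7,8], [1,6,7,8], [2,3,5,8]

Hence C_0 ≅ Z^9, C_1 ≅ Z^22, C_2 ≅ Z^16, C_3 ≅ Z^3.

Boundary ∂_1: C_1 → C_0 sends each edge [p,q] (with p < q) to q − p.
The 9×22 boundary matrix has rank 8 and Smith normal form diag(1,1,1,1,1,1,1,1).

∂_2: C_2 → C_1 sends each 2-simplex [p,q,r] to [q,r] − [p,r] + [p,q]. For instance
  ∂[3,5,8] = [5,8] − [3,8] + [3,5],
  ∂[2,3,8] = [3,8] − [2,8] + [2,3].
As a 22×16 matrix over Z this has rank 13, with invariant factors (1,1,1,1,1,1,1,1,1,1,1,1,1).

The boundary map ∂_3: C_3 → C_2 sends each 3-simplex σ to the alternating sum Σ_i (−1)^i (σ with its i-th vertex removed). For instance
  ∂[1,6,7,8] = [6,7,8] − [1,7,8] + [1,6,8] − [1,6,7],
  ∂[2,3,5,8] = [3,5,8] − [2,5,8] + [2,3,8] − [2,3,5].
The resulting 16×3 matrix has rank 3, and its Smith normal form has invariant factors (1,1,1).

Now H_k = ker ∂_k / im ∂_{k+1}, so:

  H_0: rank C_0 − rank ∂_1 = 9 − 8 = 1, and the invariant factors of ∂_1 are all 1, so H_0 ≅ Z.
  H_1: rank ker ∂_1 − rank ∂_2 = (22 − 8) − 13 = 1, and the invariant factors of ∂_2 are all 1, so H_1 ≅ Z.
  H_2: rank ker ∂_2 − rank ∂_3 = (16 − 13) − 3 = 0, and the invariant factors of ∂_3 are all 1, so H_2 ≅ 0.
  H_3: rank ker ∂_3 − rank ∂_4 = (3 − 3) − 0 = 0, and there is no ∂_4, so H_3 ≅ 0.

As a check, the Euler characteristic is 9 − 22 + 16 − 3 = 0, which agrees with 1 − 1 + 0 − 0 = 0.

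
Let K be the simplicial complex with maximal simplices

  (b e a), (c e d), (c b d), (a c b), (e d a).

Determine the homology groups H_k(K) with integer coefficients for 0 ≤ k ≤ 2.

K has 5 vertices, 10 edges, 5 triangles.
rank ∂_0 = 0, rank ∂_1 = 4 ⇒ b_0 = 5 − 0 − 4 = 1; all invariant factors of ∂_1 are 1 so no torsion. So H_0 = Z.
rank ∂_1 = 4, rank ∂_2 = 5 ⇒ b_1 = 10 − 4 − 5 = 1; all invariant factors of ∂_2 are 1 so no torsion. So H_1 = Z.
rank ∂_2 = 5, rank ∂_3 = 0 ⇒ b_2 = 5 − 5 − 0 = 0. So H_2 = 0.

H_0 ≅ Z,  H_1 ≅ Z,  H_2 = 0.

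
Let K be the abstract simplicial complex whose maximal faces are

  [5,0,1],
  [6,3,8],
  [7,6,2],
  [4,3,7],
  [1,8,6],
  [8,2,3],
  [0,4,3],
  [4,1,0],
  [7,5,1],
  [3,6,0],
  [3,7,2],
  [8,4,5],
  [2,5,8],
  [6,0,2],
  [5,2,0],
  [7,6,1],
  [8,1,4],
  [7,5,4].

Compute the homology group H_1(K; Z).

We work with the vertex ordering 0 < 1 < 2 < 3 < 4 < 5 < 6 < 7 < 8. The simplices of K, each written with vertices in increasing order, are:

  0-simplices (9): [0], [1], [2], [3], [4], [5], [6], [7], [8]
  1-simplices (27): (27 of them)
  2-simplices (18): [0,1,4], [0,1,5], [0,2,5], [0,2,6], [0,3,4], [0,3,6], [1,4,8], [1,5,7], [1,6,7], [1,6,8], [2,3,7], [2,3,8], [2,5,8], [2,6,7], [3,4,7], [3,6,8], [4,5,7], [4,5,8]

so the chain groups are C_0 ≅ Z^9, C_1 ≅ Z^27, C_2 ≅ Z^18.

Boundary ∂_1: C_1 → C_0 maps an edge to its endpoints' difference, ∂[p,q] = q − p.
The 9×27 boundary matrix has rank 8 and Smith normal form diag(1,1,1,1,1,1,1,1).

The boundary map ∂_2: C_2 → C_1 acts by ∂[p,q,r] = [q,r] − [p,r] + [p,q]. For instance
  ∂[4,5,7] = [5,7] − [4,7] + [4,5],
  ∂[0,2,5] = [2,5] − [0,5] + [0,2].
The 27×18 boundary matrix has rank 18 and Smith normal form diag(1,1,1,1,1,1,1,1,1,1,1,1,1,1,1,1,1,2).

Reading off H_k = ker ∂_k / im ∂_{k+1}:

  H_1: rank ker ∂_1 − rank ∂_2 = (27 − 8) − 18 = 1, and ∂_2 has invariant factor 2 > 1, so H_1 ≅ Z ⊕ Z_2.

(K is a triangulation of the Klein bottle.)

H_1 = Z ⊕ Z_2.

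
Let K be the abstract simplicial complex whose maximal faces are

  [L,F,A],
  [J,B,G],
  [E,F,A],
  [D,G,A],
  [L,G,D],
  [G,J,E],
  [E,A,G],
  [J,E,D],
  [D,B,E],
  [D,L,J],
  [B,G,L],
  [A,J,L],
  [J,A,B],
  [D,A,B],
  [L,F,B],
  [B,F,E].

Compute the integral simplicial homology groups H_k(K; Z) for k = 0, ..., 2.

We work with the vertex ordering A < B < D < E < F < G < J < L. The simplices of K, each written with vertices in increasing order, are:

  0-simplices (8): A, B, D, E, F, G, J, L
  1-simplices (24): AB, AD, AE, AF, AG, AJ, AL, BD, BE, BF, BG, BJ, BL, DE, DG, DJ, DL, EF, EG, EJ, FL, GJ, GL, JL
  2-simplices (16): ABD, ABJ, ADG, AEF, AEG, AFL, AJL, BDE, BEF, BFL, BGJ, BGL, DEJ, DGL, DJL, EGJ

Hence C_0 ≅ Z^8, C_1 ≅ Z^24, C_2 ≅ Z^16.

∂_1: C_1 → C_0 sends each edge [p,q] (with p < q) to q − p.
The resulting 8×24 matrix has rank 7, and its Smith normal form has invariant factors (1,1,1,1,1,1,1).

The boundary map ∂_2: C_2 → C_1 sends each 2-simplex [p,q,r] to [q,r] − [p,r] + [p,q]. For instance
  ∂BEF = EF − BF + BE,
  ∂ABD = BD − AD + AB.
The 24×16 boundary matrix has rank 15 and Smith normal form diag(1,1,1,1,1,1,1,1,1,1,1,1,1,1,1).

Reading off H_k = ker ∂_k / im ∂_{k+1}:

  H_0: rank C_0 − rank ∂_1 = 8 − 7 = 1, and the invariant factors of ∂_1 are all 1, so H_0 = Z.
  H_1: rank ker ∂_1 − rank ∂_2 = (24 − 7) − 15 = 2, and the invariant factors of ∂_2 are all 1, so H_1 = Z^2.
  H_2: rank ker ∂_2 − rank ∂_3 = (16 − 15) − 0 = 1, and there is no ∂_3, so H_2 = Z.

H_0 = Z,  H_1 = Z^2,  H_2 = Z.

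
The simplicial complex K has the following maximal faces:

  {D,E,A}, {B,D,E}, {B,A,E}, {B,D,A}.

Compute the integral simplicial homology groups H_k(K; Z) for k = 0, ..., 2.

K has 4 vertices, 6 edges, 4 triangles.
rank ∂_0 = 0, rank ∂_1 = 3 ⇒ b_0 = 4 − 0 − 3 = 1; all invariant factors of ∂_1 are 1 so no torsion. So H_0 = Z.
rank ∂_1 = 3, rank ∂_2 = 3 ⇒ b_1 = 6 − 3 − 3 = 0; all invariant factors of ∂_2 are 1 so no torsion. So H_1 = 0.
rank ∂_2 = 3, rank ∂_3 = 0 ⇒ b_2 = 4 − 3 − 0 = 1. So H_2 = Z.

H_0 ≅ Z,  H_1 = 0,  H_2 ≅ Z.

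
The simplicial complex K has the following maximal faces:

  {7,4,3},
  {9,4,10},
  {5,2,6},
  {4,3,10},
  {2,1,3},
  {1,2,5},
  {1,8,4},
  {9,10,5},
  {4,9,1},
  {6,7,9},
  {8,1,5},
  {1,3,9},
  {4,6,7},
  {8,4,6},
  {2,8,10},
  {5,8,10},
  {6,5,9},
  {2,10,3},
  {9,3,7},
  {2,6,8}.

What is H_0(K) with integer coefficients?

H_0 = Z.

Order the vertices as 1 < 2 < 3 < 4 < 5 < 6 < 7 < 8 < 9 < 10. Listing each simplex with vertices in this order, K has dimension 2 with simplices:

  0-simplices (10): [1], [2], [3], [4], [5], [6], [7], [8], [9], [10]
  1-simplices (30): (30 of them)
  2-simplices (20): (20 of them)

Hence C_0 ≅ Z^10, C_1 ≅ Z^30, C_2 ≅ Z^20.

∂_1: C_1 → C_0 is given by ∂[p,q] = [q] − [p].
The 10×30 boundary matrix has rank 9 and Smith normal form diag(1,1,1,1,1,1,1,1,1).

Boundary ∂_2: C_2 → C_1 acts by ∂[p,q,r] = [q,r] − [p,r] + [p,q]. For instance
  ∂[3,7,9] = [7,9] − [3,9] + [3,7],
  ∂[6,7,9] = [7,9] − [6,9] + [6,7].
As a 30×20 matrix over Z this has rank 20, with invariant factors (1,1,1,1,1,1,1,1,1,1,1,1,1,1,1,1,1,1,1,2).

Reading off H_k = ker ∂_k / im ∂_{k+1}:

  H_0: rank C_0 − rank ∂_1 = 10 − 9 = 1, and the invariant factors of ∂_1 are all 1, so H_0 = Z.

(K is a triangulation of the Klein bottle.)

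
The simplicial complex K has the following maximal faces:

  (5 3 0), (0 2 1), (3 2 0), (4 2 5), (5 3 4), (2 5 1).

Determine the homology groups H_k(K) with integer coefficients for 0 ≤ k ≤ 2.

H_0 = Z,  H_1 = Z,  H_2 = 0.

Order the vertices as 0 < 1 < 2 < 3 < 4 < 5. Listing each simplex with vertices in this order, K has dimension 2 with simplices:

  0-simplices (6): [0], [1], [2], [3], [4], [5]
  1-simplices (12): [0,1], [0,2], [0,3], [0,5], [1,2], [1,5], [2,3], [2,4], [2,5], [3,4], [3,5], [4,5]
  2-simplices (6): [0,1,2], [0,2,3], [0,3,5], [1,2,5], [2,4,5], [3,4,5]

giving chain groups C_0 ≅ Z^6, C_1 ≅ Z^12, C_2 ≅ Z^6.

Boundary ∂_1: C_1 → C_0 sends each edge [p,q] (with p < q) to q − p.
The 6×12 boundary matrix has rank 5 and Smith normal form diag(1,1,1,1,1).

∂_2: C_2 → C_1 maps a triangle to the signed sum of its edges. For instance
  ∂[0,1,2] = [1,2] − [0,2] + [0,1],
  ∂[0,3,5] = [3,5] − [0,5] + [0,3].
As a 12×6 matrix over Z this has rank 6, with invariant factors (1,1,1,1,1,1).

Reading off H_k = ker ∂_k / im ∂_{k+1}:

  H_0: rank C_0 − rank ∂_1 = 6 − 5 = 1, and the invariant factors of ∂_1 are all 1, so H_0 ≅ Z.
  H_1: rank ker ∂_1 − rank ∂_2 = (12 − 5) − 6 = 1, and the invariant factors of ∂_2 are all 1, so H_1 ≅ Z.
  H_2: rank ker ∂_2 − rank ∂_3 = (6 − 6) − 0 = 0, and there is no ∂_3, so H_2 ≅ 0.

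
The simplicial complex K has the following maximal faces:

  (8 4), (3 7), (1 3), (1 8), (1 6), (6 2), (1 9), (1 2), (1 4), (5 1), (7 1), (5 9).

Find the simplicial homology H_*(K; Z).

We work with the vertex ordering 1 < 2 < 3 < 4 < 5 < 6 < 7 < 8 < 9. The simplices of K, each written with vertices in increasing order, are:

  0-simplices (9): [1], [2], [3], [4], [5], [6], [7], [8], [9]
  1-simplices (12): [1,2], [1,3], [1,4], [1,5], [1,6], [1,7], [1,8], [1,9], [2,6], [3,7], [4,8], [5,9]

giving chain groups C_0 ≅ Z^9, C_1 ≅ Z^12.

The boundary map ∂_1: C_1 → C_0 maps an edge to its endpoints' difference, ∂[p,q] = q − p. For instance
  ∂[1,6] = [6] − [1].
The resulting 9×12 matrix has rank 8, and its Smith normal form has invariant factors (1,1,1,1,1,1,1,1).

Computing H_k = (kernel of ∂_k) / (image of ∂_{k+1}):

  H_0: rank C_0 − rank ∂_1 = 9 − 8 = 1, and the invariant factors of ∂_1 are all 1, so H_0 = Z.
  H_1: rank ker ∂_1 − rank ∂_2 = (12 − 8) − 0 = 4, and there is no ∂_2, so H_1 = Z^4.

As a check, the Euler characteristic is 9 − 12 = -3, which agrees with 1 − 4 = -3.
(K is a triangulation of a wedge of 4 circles.)

H_0 = Z,  H_1 = Z^4.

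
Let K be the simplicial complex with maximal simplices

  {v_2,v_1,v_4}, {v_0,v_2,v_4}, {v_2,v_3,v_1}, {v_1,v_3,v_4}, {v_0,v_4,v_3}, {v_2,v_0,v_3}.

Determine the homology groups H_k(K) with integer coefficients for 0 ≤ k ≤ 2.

K has 5 vertices, 9 edges, 6 triangles.
rank ∂_0 = 0, rank ∂_1 = 4 ⇒ b_0 = 5 − 0 − 4 = 1; all invariant factors of ∂_1 are 1 so no torsion. So H_0 ≅ Z.
rank ∂_1 = 4, rank ∂_2 = 5 ⇒ b_1 = 9 − 4 − 5 = 0; all invariant factors of ∂_2 are 1 so no torsion. So H_1 ≅ 0.
rank ∂_2 = 5, rank ∂_3 = 0 ⇒ b_2 = 6 − 5 − 0 = 1. So H_2 ≅ Z.

H_0 ≅ Z,  H_1 = 0,  H_2 ≅ Z.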